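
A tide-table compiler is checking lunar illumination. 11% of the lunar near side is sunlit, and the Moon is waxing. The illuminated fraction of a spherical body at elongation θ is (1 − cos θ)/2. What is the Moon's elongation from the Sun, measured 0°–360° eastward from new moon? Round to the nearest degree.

cos θ = 1 − 2f = 0.780, giving a principal value of 38.7°.
The Moon is waxing (0°–180°), so θ = 38.7° directly.

39°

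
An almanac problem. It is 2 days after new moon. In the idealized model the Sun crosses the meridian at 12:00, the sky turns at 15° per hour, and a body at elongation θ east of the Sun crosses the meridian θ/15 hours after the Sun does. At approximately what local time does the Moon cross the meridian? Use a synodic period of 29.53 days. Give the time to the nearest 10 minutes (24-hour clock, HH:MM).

13:40

Phase angle: θ = 360°·(2 d)/(29.53 d) = 24.4°.
The Moon trails the Sun by θ/15 = 24.4/15 ≈ 1.63 hours.
12:00 + 1.625 h ≈ 13:38 → 13:40 to the nearest ten minutes.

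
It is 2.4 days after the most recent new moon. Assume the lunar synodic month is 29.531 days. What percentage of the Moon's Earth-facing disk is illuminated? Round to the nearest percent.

6%

Elongation θ = 360° × 2.4/29.531 ≈ 29.3°.
With cos θ = 0.872, the lit fraction is (1 − 0.872)/2 ≈ 0.064, so 6%.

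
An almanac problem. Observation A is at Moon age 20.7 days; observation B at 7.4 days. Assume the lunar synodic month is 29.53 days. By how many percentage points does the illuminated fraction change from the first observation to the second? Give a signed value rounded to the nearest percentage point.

-15 pp

θ₁ = 360° × 20.7/29.53 = 252.4°, f₁ = (1 − cos θ₁)/2 = 0.652.
θ₂ = 360° × 7.4/29.53 = 90.2°, f₂ = (1 − cos θ₂)/2 = 0.502.
Change = f₂ − f₁ = -0.150 → -15 percentage points.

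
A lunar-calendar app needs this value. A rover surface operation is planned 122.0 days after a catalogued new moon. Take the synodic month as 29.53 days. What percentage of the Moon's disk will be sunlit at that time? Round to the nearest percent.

Reduce mod P: 122.0 − 4×29.53 = 3.88 d into the current lunation.
Phase angle: θ = 360°·(3.88 d)/(29.53 d) = 47.3°.
Illuminated fraction = (1 − cos 47.3°)/2 = (1 − 0.678)/2 ≈ 0.161, so 16%.

16%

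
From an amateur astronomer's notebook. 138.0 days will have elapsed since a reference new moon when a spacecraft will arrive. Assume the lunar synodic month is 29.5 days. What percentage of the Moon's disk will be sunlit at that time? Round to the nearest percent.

72%

Reduce mod P: 138.0 − 4×29.5 = 20.00 d into the current lunation.
Phase angle: θ = 360°·(20.00 d)/(29.5 d) = 244.1°.
Illuminated fraction = (1 − cos 244.1°)/2 = (1 − (-0.437))/2 ≈ 0.719, so 72%.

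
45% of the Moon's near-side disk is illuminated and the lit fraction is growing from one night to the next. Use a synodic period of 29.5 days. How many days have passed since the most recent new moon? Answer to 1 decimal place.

6.9 days

Invert f = (1 − cos θ)/2 to get cos θ = 1 − 2(0.45) = 0.100, hence θ₀ = arccos 0.100 = 84.3°.
Before full moon the principal value applies: θ = 84.3°.
That fraction of the synodic month is 84.3/360 × 29.5 d ≈ 6.90 d.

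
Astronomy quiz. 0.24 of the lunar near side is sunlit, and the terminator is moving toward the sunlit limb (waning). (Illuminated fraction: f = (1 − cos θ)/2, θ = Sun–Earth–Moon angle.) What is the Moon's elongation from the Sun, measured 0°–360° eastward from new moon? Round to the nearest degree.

Invert f = (1 − cos θ)/2 to get cos θ = 1 − 2(0.24) = 0.520, hence θ₀ = arccos 0.520 = 58.7°.
Waning ⇒ past full, so θ = 360° − 58.7° = 301.3°.

301°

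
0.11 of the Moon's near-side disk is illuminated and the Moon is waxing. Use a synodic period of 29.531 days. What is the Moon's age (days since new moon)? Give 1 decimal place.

3.2 days

From f = (1 − cos θ)/2: cos θ = 1 − 2×0.11 = 0.780; arccos → 38.7°.
Before full moon the principal value applies: θ = 38.7°.
At 360°/29.531 d per day, 38.7° corresponds to 3.18 days.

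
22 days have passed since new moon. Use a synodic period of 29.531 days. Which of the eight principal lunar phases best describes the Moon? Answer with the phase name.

θ ≈ 360° × 22/29.531 = 268°, which falls in the last quarter sector.

last quarter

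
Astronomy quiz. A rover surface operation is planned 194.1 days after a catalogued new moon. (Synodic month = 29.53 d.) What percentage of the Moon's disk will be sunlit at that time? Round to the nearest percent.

194.1/29.53 = 6.573 lunations, so 6 complete cycles and 16.92 d into the next.
The Moon has covered 16.92/29.53 of its cycle, so θ ≈ 360° × 16.92/29.53 = 206.3°.
With cos θ = (-0.897), the lit fraction is (1 − (-0.897))/2 ≈ 0.948, so 95%.

95%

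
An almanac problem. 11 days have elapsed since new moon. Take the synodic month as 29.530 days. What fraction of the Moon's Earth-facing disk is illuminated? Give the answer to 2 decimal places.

Elongation θ = 360° × 11/29.530 ≈ 134.1°.
With cos θ = (-0.696), the lit fraction is (1 − (-0.696))/2 ≈ 0.848.

0.85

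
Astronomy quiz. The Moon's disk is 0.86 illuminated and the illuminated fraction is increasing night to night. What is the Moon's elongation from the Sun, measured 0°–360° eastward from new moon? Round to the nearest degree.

136°

cos θ = 1 − 2f = -0.720, giving a principal value of 136.1°.
Before full moon the principal value applies: θ = 136.1°.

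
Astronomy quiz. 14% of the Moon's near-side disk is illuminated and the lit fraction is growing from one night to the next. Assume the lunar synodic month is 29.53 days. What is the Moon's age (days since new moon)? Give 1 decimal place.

3.6 days

Invert f = (1 − cos θ)/2 to get cos θ = 1 − 2(0.14) = 0.720, hence θ₀ = arccos 0.720 = 43.9°.
Waxing ⇒ before full, so θ = 43.9°.
That fraction of the synodic month is 43.9/360 × 29.53 d ≈ 3.60 d.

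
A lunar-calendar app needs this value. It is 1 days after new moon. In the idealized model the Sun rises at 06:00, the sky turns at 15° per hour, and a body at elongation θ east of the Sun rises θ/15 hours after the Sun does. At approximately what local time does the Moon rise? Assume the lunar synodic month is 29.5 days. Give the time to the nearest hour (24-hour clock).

Elongation θ = 360° × 1/29.5 ≈ 12.2°.
The Moon trails the Sun by θ/15 = 12.2/15 ≈ 0.81 hours.
06:00 + 0.81 h ≈ 06:49 → 07:00 to the nearest hour.

07:00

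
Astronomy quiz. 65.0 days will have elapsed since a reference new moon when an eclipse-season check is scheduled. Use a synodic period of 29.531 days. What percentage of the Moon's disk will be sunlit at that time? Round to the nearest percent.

35%

Reduce mod P: 65.0 − 2×29.531 = 5.94 d into the current lunation.
Phase angle: θ = 360°·(5.94 d)/(29.531 d) = 72.4°.
Illuminated fraction = (1 − cos 72.4°)/2 = (1 − 0.303)/2 ≈ 0.349, so 35%.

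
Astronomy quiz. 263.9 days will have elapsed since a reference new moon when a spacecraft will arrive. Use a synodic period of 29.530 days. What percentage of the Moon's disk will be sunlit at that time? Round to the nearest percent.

263.9/29.530 = 8.937 lunations, so 8 complete cycles and 27.66 d into the next.
Elongation θ = 360° × 27.66/29.530 ≈ 337.2°.
Illuminated fraction = (1 − cos 337.2°)/2 = (1 − 0.922)/2 ≈ 0.039, so 4%.

4%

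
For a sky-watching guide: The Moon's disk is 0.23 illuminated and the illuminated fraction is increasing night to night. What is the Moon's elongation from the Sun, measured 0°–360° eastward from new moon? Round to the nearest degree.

57°

Invert f = (1 − cos θ)/2 to get cos θ = 1 − 2(0.23) = 0.540, hence θ₀ = arccos 0.540 = 57.3°.
The Moon is waxing (0°–180°), so θ = 57.3° directly.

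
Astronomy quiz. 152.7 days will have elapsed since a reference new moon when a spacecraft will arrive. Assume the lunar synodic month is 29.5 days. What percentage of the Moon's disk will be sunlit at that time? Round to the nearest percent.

28%

Reduce mod P: 152.7 − 5×29.5 = 5.20 d into the current lunation.
The Moon has covered 5.20/29.5 of its cycle, so θ ≈ 360° × 5.20/29.5 = 63.5°.
With cos θ = 0.447, the lit fraction is (1 − 0.447)/2 ≈ 0.277, so 28%.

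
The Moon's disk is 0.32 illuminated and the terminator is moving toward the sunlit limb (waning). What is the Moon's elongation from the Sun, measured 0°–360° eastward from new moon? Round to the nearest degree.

291°

From f = (1 − cos θ)/2: cos θ = 1 − 2×0.32 = 0.360; arccos → 68.9°.
Waning ⇒ past full, so θ = 360° − 68.9° = 291.1°.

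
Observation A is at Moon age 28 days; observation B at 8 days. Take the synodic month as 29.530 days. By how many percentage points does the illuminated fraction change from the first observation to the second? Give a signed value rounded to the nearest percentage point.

+54 pp

First observation: θ = 360°·28/29.530 = 341.3°, so f = 0.026.
Second observation: θ = 97.5°, f = 0.566.
Δf = 0.566 − 0.026 = +0.539, i.e. +54 pp.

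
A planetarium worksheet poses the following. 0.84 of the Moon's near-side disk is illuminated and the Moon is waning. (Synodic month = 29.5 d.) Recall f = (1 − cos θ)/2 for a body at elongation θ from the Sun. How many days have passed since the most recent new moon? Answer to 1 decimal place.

cos θ = 1 − 2f = -0.680, giving a principal value of 132.8°.
Since the Moon is past full (waning), take the reflex angle: θ = 360° − 132.8° = 227.2°.
Age = 29.5 × 227.2°/360° ≈ 18.61 days.

18.6 days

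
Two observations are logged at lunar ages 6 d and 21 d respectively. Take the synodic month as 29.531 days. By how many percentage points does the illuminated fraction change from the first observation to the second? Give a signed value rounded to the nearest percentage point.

First observation: θ = 360°·6/29.531 = 73.1°, so f = 0.355.
Second observation: θ = 256.0°, f = 0.621.
Δf = 0.621 − 0.355 = +0.266, i.e. +27 pp.

+27 pp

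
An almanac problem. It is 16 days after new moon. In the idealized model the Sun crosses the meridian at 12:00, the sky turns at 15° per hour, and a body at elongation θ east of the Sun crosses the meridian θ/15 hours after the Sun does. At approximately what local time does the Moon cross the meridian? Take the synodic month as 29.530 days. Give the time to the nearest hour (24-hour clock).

Phase angle: θ = 360°·(16 d)/(29.530 d) = 195.1°.
Delay after the Sun = 195.1° / (15°/h) ≈ 13.00 h.
12:00 + 13.00 h ≈ 01:00 → 01:00 to the nearest hour.

01:00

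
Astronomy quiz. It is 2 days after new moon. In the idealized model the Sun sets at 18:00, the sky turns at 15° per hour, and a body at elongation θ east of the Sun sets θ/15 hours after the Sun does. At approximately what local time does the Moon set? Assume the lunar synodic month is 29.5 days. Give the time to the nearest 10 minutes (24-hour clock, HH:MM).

Phase angle: θ = 360°·(2 d)/(29.5 d) = 24.4°.
The Moon trails the Sun by θ/15 = 24.4/15 ≈ 1.63 hours.
18:00 + 1.627 h ≈ 19:38 → 19:40 to the nearest ten minutes.

19:40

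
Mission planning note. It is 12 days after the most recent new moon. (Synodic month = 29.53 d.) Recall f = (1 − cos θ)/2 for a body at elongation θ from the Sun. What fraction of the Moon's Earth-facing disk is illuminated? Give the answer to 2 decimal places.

Phase angle: θ = 360°·(12 d)/(29.53 d) = 146.3°.
With cos θ = (-0.832), the lit fraction is (1 − (-0.832))/2 ≈ 0.916.

0.92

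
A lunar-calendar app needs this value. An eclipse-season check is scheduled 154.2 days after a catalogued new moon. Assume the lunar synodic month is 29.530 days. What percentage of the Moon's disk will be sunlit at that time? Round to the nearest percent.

41%

Reduce mod P: 154.2 − 5×29.530 = 6.55 d into the current lunation.
Elongation θ = 360° × 6.55/29.530 ≈ 79.9°.
cos 79.9° = 0.176, so f = (1 − 0.176)/2 = 0.412, so 41%.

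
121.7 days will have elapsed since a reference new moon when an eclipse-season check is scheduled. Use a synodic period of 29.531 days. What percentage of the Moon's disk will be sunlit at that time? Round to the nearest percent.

121.7/29.531 = 4.121 lunations, so 4 complete cycles and 3.58 d into the next.
Phase angle: θ = 360°·(3.58 d)/(29.531 d) = 43.6°.
Illuminated fraction = (1 − cos 43.6°)/2 = (1 − 0.724)/2 ≈ 0.138, so 14%.

14%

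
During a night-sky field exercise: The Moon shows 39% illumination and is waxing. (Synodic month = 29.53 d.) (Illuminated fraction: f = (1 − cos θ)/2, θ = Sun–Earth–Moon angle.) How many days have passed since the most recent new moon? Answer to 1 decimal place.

6.3 days

From f = (1 − cos θ)/2: cos θ = 1 − 2×0.39 = 0.220; arccos → 77.3°.
Waxing ⇒ before full, so θ = 77.3°.
At 360°/29.53 d per day, 77.3° corresponds to 6.34 days.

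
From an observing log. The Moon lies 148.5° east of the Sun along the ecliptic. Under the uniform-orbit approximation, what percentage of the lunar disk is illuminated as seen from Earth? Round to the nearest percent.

93%

f = (1 − cos 148.5°)/2 = (1 − (-0.853))/2 ≈ 0.926, i.e. 93%.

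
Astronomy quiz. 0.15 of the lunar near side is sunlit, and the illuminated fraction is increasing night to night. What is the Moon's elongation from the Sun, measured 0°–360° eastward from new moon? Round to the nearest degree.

Invert f = (1 − cos θ)/2 to get cos θ = 1 − 2(0.15) = 0.700, hence θ₀ = arccos 0.700 = 45.6°.
The Moon is waxing (0°–180°), so θ = 45.6° directly.

46°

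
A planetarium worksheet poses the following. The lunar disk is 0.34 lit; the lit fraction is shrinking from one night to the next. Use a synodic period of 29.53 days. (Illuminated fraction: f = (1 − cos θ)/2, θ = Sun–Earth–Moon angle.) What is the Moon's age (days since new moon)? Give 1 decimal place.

cos θ = 1 − 2f = 0.320, giving a principal value of 71.3°.
Waning ⇒ past full, so θ = 360° − 71.3° = 288.7°.
At 360°/29.53 d per day, 288.7° corresponds to 23.68 days.

23.7 days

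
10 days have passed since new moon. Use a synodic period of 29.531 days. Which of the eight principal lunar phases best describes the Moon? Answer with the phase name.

θ ≈ 360° × 10/29.531 = 122°, which falls in the waxing gibbous sector.

waxing gibbous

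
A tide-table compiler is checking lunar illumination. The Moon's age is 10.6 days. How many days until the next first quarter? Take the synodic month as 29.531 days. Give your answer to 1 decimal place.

First quarter occurs at elongation 90°, i.e. at age 29.531 × 90/360 = 7.383 d.
Already past this cycle's first quarter; the next is at 7.383 + 29.531 = 36.914 d, so 36.914 − 10.6 = 26.314 days.

26.3 days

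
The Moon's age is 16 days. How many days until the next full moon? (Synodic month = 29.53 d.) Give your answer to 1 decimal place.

Full moon is 0.5 of the way through the cycle: age 0.5 × 29.53 = 14.765 d.
This lunation's full moon (14.765 d) has passed, so add one period: 44.295 − 16 = 28.295 days.

28.3 days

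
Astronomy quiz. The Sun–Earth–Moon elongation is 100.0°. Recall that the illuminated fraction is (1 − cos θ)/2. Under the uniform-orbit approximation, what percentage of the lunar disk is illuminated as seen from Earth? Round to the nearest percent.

cos 100.0° = (-0.174), so f = (1 − (-0.174))/2 = 0.587, i.e. 59%.

59%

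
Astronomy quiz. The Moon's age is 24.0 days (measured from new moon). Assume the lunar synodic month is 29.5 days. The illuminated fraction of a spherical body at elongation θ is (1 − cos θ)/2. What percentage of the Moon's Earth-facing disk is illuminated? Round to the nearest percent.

Phase angle: θ = 360°·(24.0 d)/(29.5 d) = 292.9°.
cos 292.9° = 0.389, so f = (1 − 0.389)/2 = 0.306, so 31%.

31%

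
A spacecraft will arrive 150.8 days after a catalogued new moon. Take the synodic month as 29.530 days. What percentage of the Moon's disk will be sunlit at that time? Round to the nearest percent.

11%

150.8/29.530 = 5.107 lunations, so 5 complete cycles and 3.15 d into the next.
Phase angle: θ = 360°·(3.15 d)/(29.530 d) = 38.4°.
cos 38.4° = 0.784, so f = (1 − 0.784)/2 = 0.108, so 11%.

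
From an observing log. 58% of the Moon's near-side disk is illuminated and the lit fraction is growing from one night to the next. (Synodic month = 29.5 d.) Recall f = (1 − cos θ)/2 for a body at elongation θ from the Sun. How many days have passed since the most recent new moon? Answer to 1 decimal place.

Invert f = (1 − cos θ)/2 to get cos θ = 1 − 2(0.58) = -0.160, hence θ₀ = arccos -0.160 = 99.2°.
Waxing ⇒ before full, so θ = 99.2°.
Age = 29.5 × 99.2°/360° ≈ 8.13 days.

8.1 days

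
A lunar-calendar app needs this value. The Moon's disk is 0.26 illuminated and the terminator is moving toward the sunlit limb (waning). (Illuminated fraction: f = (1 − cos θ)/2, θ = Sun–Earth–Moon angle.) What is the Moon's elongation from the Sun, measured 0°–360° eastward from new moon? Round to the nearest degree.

299°

From f = (1 − cos θ)/2: cos θ = 1 − 2×0.26 = 0.480; arccos → 61.3°.
Since the Moon is past full (waning), take the reflex angle: θ = 360° − 61.3° = 298.7°.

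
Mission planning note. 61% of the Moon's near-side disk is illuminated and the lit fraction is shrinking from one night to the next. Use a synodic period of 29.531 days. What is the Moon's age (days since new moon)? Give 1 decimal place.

cos θ = 1 − 2f = -0.220, giving a principal value of 102.7°.
A waning Moon lies in 180°–360°, so θ = 360° − 102.7° = 257.3°.
At 360°/29.531 d per day, 257.3° corresponds to 21.11 days.

21.1 days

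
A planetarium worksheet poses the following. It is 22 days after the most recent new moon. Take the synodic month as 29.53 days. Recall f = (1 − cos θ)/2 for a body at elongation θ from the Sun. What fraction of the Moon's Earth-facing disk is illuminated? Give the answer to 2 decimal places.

Elongation θ = 360° × 22/29.53 ≈ 268.2°.
With cos θ = (-0.031), the lit fraction is (1 − (-0.031))/2 ≈ 0.516.

0.52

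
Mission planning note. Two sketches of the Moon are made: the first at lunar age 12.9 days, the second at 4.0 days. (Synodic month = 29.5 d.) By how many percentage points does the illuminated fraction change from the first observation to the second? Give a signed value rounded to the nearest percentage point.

-79 percentage points

θ₁ = 360° × 12.9/29.5 = 157.4°, f₁ = (1 − cos θ₁)/2 = 0.962.
θ₂ = 360° × 4.0/29.5 = 48.8°, f₂ = (1 − cos θ₂)/2 = 0.171.
Change = f₂ − f₁ = -0.791 → -79 percentage points.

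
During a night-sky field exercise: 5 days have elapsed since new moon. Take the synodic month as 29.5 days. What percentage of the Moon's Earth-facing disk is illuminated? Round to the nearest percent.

26%

Elongation θ = 360° × 5/29.5 ≈ 61.0°.
Illuminated fraction = (1 − cos 61.0°)/2 = (1 − 0.485)/2 ≈ 0.258, so 26%.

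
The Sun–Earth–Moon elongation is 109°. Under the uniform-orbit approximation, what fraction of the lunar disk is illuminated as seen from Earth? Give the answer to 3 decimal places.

Half-versine of 109°: (1 − (-0.326))/2 = 0.663.

0.663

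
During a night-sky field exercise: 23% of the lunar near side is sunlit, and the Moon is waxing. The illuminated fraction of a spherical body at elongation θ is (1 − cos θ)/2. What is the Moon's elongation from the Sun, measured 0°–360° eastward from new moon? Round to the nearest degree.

57°

cos θ = 1 − 2f = 0.540, giving a principal value of 57.3°.
The Moon is waxing (0°–180°), so θ = 57.3° directly.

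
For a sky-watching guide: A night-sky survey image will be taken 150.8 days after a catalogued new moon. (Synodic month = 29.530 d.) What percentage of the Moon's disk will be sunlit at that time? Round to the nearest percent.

11%

150.8/29.530 = 5.107 lunations, so 5 complete cycles and 3.15 d into the next.
Elongation θ = 360° × 3.15/29.530 ≈ 38.4°.
Illuminated fraction = (1 − cos 38.4°)/2 = (1 − 0.784)/2 ≈ 0.108, so 11%.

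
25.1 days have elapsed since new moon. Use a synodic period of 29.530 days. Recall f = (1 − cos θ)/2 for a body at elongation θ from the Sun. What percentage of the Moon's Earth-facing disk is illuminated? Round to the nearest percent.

21%

The Moon has covered 25.1/29.530 of its cycle, so θ ≈ 360° × 25.1/29.530 = 306.0°.
Illuminated fraction = (1 − cos 306.0°)/2 = (1 − 0.588)/2 ≈ 0.206, so 21%.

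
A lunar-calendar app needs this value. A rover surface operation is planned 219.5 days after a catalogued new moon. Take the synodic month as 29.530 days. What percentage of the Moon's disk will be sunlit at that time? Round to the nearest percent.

Reduce mod P: 219.5 − 7×29.530 = 12.79 d into the current lunation.
The Moon has covered 12.79/29.530 of its cycle, so θ ≈ 360° × 12.79/29.530 = 155.9°.
cos 155.9° = (-0.913), so f = (1 − (-0.913))/2 = 0.956, so 96%.

96%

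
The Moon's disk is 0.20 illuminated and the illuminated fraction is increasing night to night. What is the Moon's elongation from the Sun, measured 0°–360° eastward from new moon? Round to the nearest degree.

53°

From f = (1 − cos θ)/2: cos θ = 1 − 2×0.20 = 0.600; arccos → 53.1°.
Waxing ⇒ before full, so θ = 53.1°.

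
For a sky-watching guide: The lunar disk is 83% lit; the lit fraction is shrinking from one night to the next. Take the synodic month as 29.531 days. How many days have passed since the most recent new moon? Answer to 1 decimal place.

From f = (1 − cos θ)/2: cos θ = 1 − 2×0.83 = -0.660; arccos → 131.3°.
Since the Moon is past full (waning), take the reflex angle: θ = 360° − 131.3° = 228.7°.
Age = 29.531 × 228.7°/360° ≈ 18.76 days.

18.8 days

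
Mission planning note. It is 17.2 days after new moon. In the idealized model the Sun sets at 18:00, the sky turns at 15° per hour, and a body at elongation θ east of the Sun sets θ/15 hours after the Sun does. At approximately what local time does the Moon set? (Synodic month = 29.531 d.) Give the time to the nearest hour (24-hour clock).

The Moon has covered 17.2/29.531 of its cycle, so θ ≈ 360° × 17.2/29.531 = 209.7°.
The Moon trails the Sun by θ/15 = 209.7/15 ≈ 13.98 hours.
18:00 + 13.98 h ≈ 07:59 → 08:00 to the nearest hour.

08:00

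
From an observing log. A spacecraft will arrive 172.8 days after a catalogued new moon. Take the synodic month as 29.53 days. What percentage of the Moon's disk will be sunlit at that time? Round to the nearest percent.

172.8 d spans 5 complete synodic months (5 × 29.53 = 147.65 d) plus 25.15 d.
Phase angle: θ = 360°·(25.15 d)/(29.53 d) = 306.6°.
Illuminated fraction = (1 − cos 306.6°)/2 = (1 − 0.596)/2 ≈ 0.202, so 20%.

20%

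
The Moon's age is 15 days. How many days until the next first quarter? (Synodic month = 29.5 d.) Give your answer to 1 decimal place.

First quarter is 0.25 of the way through the cycle: age 0.25 × 29.5 = 7.375 d.
Already past this cycle's first quarter; the next is at 7.375 + 29.5 = 36.875 d, so 36.875 − 15 = 21.875 days.

21.9 days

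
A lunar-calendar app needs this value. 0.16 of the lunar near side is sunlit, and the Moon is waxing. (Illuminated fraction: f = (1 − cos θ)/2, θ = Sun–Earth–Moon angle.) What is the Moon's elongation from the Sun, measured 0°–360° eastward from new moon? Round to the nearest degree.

47°

cos θ = 1 − 2f = 0.680, giving a principal value of 47.2°.
The Moon is waxing (0°–180°), so θ = 47.2° directly.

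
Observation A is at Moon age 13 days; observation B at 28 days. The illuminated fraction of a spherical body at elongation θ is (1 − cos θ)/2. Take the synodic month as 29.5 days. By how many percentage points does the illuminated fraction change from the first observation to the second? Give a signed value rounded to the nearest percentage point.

-94 pp

θ₁ = 360° × 13/29.5 = 158.6°, f₁ = (1 − cos θ₁)/2 = 0.966.
θ₂ = 360° × 28/29.5 = 341.7°, f₂ = (1 − cos θ₂)/2 = 0.025.
Change = f₂ − f₁ = -0.940 → -94 percentage points.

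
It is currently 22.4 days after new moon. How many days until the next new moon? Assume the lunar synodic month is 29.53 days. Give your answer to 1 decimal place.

One full lunation from the last new moon is 29.53 d; remaining = 29.53 − 22.4 = 7.130 d.

7.1 days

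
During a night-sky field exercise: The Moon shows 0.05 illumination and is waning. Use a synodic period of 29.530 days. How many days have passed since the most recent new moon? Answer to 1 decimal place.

Invert f = (1 − cos θ)/2 to get cos θ = 1 − 2(0.05) = 0.900, hence θ₀ = arccos 0.900 = 25.8°.
Since the Moon is past full (waning), take the reflex angle: θ = 360° − 25.8° = 334.2°.
At 360°/29.530 d per day, 334.2° corresponds to 27.41 days.

27.4 days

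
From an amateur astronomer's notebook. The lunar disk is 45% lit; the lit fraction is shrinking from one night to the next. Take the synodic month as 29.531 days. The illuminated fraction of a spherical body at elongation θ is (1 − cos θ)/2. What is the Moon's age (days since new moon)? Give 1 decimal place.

22.6 days

From f = (1 − cos θ)/2: cos θ = 1 − 2×0.45 = 0.100; arccos → 84.3°.
A waning Moon lies in 180°–360°, so θ = 360° − 84.3° = 275.7°.
At 360°/29.531 d per day, 275.7° corresponds to 22.62 days.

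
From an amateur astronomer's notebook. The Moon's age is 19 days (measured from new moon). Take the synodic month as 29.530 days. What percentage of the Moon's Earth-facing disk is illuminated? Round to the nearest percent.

81%

Elongation θ = 360° × 19/29.530 ≈ 231.6°.
Illuminated fraction = (1 − cos 231.6°)/2 = (1 − (-0.621))/2 ≈ 0.810, so 81%.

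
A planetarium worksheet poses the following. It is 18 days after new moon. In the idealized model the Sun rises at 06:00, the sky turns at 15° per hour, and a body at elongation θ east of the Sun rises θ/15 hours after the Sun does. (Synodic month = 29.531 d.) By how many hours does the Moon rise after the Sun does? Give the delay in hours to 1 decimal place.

Elongation θ = 360° × 18/29.531 ≈ 219.4°.
The Moon trails the Sun by θ/15 = 219.4/15 ≈ 14.63 hours.
So the Moon rises 14.63 h after the Sun.

14.6 h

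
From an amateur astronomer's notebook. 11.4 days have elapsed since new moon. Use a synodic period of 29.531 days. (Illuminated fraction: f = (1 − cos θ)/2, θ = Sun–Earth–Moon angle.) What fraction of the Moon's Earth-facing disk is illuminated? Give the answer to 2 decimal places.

0.88

Phase angle: θ = 360°·(11.4 d)/(29.531 d) = 139.0°.
Illuminated fraction = (1 − cos 139.0°)/2 = (1 − (-0.754))/2 ≈ 0.877.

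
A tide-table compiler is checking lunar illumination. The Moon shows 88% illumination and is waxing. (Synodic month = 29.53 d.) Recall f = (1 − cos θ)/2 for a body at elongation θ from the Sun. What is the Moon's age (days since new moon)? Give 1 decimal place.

From f = (1 − cos θ)/2: cos θ = 1 − 2×0.88 = -0.760; arccos → 139.5°.
The Moon is waxing (0°–180°), so θ = 139.5° directly.
That fraction of the synodic month is 139.5/360 × 29.53 d ≈ 11.44 d.

11.4 days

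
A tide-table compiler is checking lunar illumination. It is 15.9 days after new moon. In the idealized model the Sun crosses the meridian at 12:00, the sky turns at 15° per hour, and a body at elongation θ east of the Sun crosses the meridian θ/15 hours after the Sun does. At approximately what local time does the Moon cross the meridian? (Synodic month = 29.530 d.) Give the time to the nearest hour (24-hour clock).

01:00

The Moon has covered 15.9/29.530 of its cycle, so θ ≈ 360° × 15.9/29.530 = 193.8°.
At 15° of sky rotation per hour, 193.8° corresponds to a 12.92 h lag.
12:00 + 12.92 h ≈ 00:55 → 01:00 to the nearest hour.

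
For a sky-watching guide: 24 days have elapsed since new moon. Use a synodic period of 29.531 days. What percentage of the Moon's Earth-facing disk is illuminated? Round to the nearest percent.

The Moon has covered 24/29.531 of its cycle, so θ ≈ 360° × 24/29.531 = 292.6°.
cos 292.6° = 0.384, so f = (1 − 0.384)/2 = 0.308, so 31%.

31%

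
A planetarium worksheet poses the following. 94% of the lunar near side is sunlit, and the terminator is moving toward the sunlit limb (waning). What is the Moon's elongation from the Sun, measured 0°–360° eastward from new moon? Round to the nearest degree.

From f = (1 − cos θ)/2: cos θ = 1 − 2×0.94 = -0.880; arccos → 151.6°.
Waning ⇒ past full, so θ = 360° − 151.6° = 208.4°.

208°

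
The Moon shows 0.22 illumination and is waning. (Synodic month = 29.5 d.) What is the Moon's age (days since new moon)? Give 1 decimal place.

From f = (1 − cos θ)/2: cos θ = 1 − 2×0.22 = 0.560; arccos → 55.9°.
Waning ⇒ past full, so θ = 360° − 55.9° = 304.1°.
That fraction of the synodic month is 304.1/360 × 29.5 d ≈ 24.92 d.

24.9 days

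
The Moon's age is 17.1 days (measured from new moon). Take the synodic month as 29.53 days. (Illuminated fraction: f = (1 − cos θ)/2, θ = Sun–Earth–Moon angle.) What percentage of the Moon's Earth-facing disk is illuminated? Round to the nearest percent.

Phase angle: θ = 360°·(17.1 d)/(29.53 d) = 208.5°.
Illuminated fraction = (1 − cos 208.5°)/2 = (1 − (-0.879))/2 ≈ 0.940, so 94%.

94%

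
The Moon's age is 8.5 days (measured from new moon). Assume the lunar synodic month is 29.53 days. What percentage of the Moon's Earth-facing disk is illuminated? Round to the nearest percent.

Phase angle: θ = 360°·(8.5 d)/(29.53 d) = 103.6°.
cos 103.6° = (-0.236), so f = (1 − (-0.236))/2 = 0.618, so 62%.

62%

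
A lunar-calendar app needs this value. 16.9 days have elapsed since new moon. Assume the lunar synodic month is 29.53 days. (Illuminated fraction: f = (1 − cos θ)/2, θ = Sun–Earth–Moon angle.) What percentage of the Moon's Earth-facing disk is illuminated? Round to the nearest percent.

Elongation θ = 360° × 16.9/29.53 ≈ 206.0°.
With cos θ = (-0.899), the lit fraction is (1 − (-0.899))/2 ≈ 0.949, so 95%.

95%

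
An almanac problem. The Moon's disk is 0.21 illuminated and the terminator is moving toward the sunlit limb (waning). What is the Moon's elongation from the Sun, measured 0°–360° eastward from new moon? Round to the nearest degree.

305°

cos θ = 1 − 2f = 0.580, giving a principal value of 54.5°.
Since the Moon is past full (waning), take the reflex angle: θ = 360° − 54.5° = 305.5°.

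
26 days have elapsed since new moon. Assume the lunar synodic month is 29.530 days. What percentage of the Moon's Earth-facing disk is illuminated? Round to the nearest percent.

13%

Elongation θ = 360° × 26/29.530 ≈ 317.0°.
cos 317.0° = 0.731, so f = (1 − 0.731)/2 = 0.135, so 13%.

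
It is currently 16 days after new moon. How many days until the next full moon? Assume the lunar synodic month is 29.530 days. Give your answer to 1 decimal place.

28.3 days

Full moon is 0.5 of the way through the cycle: age 0.5 × 29.530 = 14.765 d.
This lunation's full moon (14.765 d) has passed, so add one period: 44.295 − 16 = 28.295 days.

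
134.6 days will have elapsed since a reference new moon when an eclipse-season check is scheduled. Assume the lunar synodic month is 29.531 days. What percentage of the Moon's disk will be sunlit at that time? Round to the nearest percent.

97%

134.6 d spans 4 complete synodic months (4 × 29.531 = 118.12 d) plus 16.48 d.
The Moon has covered 16.48/29.531 of its cycle, so θ ≈ 360° × 16.48/29.531 = 200.9°.
With cos θ = (-0.935), the lit fraction is (1 − (-0.935))/2 ≈ 0.967, so 97%.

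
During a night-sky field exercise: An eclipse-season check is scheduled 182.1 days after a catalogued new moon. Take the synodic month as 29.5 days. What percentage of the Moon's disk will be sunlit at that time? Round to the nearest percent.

27%

Reduce mod P: 182.1 − 6×29.5 = 5.10 d into the current lunation.
The Moon has covered 5.10/29.5 of its cycle, so θ ≈ 360° × 5.10/29.5 = 62.2°.
cos 62.2° = 0.466, so f = (1 − 0.466)/2 = 0.267, so 27%.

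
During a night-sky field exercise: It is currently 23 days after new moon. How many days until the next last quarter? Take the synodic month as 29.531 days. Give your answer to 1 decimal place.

28.7 days

Last quarter occurs at elongation 270°, i.e. at age 29.531 × 270/360 = 22.148 d.
Already past this cycle's last quarter; the next is at 22.148 + 29.531 = 51.679 d, so 51.679 − 23 = 28.679 days.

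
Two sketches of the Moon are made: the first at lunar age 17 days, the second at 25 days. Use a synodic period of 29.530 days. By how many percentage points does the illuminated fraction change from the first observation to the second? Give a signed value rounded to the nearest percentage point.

-73 pp

First observation: θ = 360°·17/29.530 = 207.2°, so f = 0.945.
Second observation: θ = 304.8°, f = 0.215.
Δf = 0.215 − 0.945 = -0.730, i.e. -73 pp.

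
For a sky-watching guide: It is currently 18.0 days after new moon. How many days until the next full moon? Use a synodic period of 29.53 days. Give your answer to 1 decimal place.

26.3 days

Full moon is 0.5 of the way through the cycle: age 0.5 × 29.53 = 14.765 d.
This lunation's full moon (14.765 d) has passed, so add one period: 44.295 − 18.0 = 26.295 days.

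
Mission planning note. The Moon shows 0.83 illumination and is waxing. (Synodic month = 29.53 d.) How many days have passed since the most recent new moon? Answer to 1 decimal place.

Invert f = (1 − cos θ)/2 to get cos θ = 1 − 2(0.83) = -0.660, hence θ₀ = arccos -0.660 = 131.3°.
Waxing ⇒ before full, so θ = 131.3°.
That fraction of the synodic month is 131.3/360 × 29.53 d ≈ 10.77 d.

10.8 days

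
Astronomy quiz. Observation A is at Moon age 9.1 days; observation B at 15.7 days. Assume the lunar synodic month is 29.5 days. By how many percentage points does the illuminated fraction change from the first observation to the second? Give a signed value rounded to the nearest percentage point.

First observation: θ = 360°·9.1/29.5 = 111.1°, so f = 0.680.
Second observation: θ = 191.6°, f = 0.990.
Δf = 0.990 − 0.680 = +0.310, i.e. +31 pp.

+31 pp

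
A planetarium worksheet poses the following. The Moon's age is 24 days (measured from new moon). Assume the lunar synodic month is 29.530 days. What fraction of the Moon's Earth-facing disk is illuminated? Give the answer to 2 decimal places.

Elongation θ = 360° × 24/29.530 ≈ 292.6°.
cos 292.6° = 0.384, so f = (1 − 0.384)/2 = 0.308.

0.31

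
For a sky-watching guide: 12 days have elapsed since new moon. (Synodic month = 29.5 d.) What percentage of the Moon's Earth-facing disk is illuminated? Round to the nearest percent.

92%

Elongation θ = 360° × 12/29.5 ≈ 146.4°.
With cos θ = (-0.833), the lit fraction is (1 − (-0.833))/2 ≈ 0.917, so 92%.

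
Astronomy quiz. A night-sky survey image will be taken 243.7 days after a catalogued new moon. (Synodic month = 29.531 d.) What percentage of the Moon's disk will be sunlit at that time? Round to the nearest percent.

243.7 d spans 8 complete synodic months (8 × 29.531 = 236.25 d) plus 7.45 d.
The Moon has covered 7.45/29.531 of its cycle, so θ ≈ 360° × 7.45/29.531 = 90.8°.
Illuminated fraction = (1 − cos 90.8°)/2 = (1 − (-0.015))/2 ≈ 0.507, so 51%.

51%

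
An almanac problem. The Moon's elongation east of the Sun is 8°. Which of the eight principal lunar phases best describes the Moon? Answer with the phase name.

The new moon sector spans roughly -22°–22°; 8° falls inside it.

new moon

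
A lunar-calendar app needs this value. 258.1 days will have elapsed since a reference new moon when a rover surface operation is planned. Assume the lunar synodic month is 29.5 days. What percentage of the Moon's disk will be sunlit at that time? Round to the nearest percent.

258.1/29.5 = 8.749 lunations, so 8 complete cycles and 22.10 d into the next.
Elongation θ = 360° × 22.10/29.5 ≈ 269.7°.
cos 269.7° = (-0.005), so f = (1 − (-0.005))/2 = 0.503, so 50%.

50%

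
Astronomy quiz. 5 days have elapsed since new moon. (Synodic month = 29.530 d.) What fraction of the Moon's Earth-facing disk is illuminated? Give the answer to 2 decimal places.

Elongation θ = 360° × 5/29.530 ≈ 61.0°.
cos 61.0° = 0.485, so f = (1 − 0.485)/2 = 0.257.

0.26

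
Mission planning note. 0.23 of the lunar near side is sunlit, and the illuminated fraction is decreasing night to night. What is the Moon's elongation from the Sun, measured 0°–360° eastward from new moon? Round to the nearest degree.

cos θ = 1 − 2f = 0.540, giving a principal value of 57.3°.
Waning ⇒ past full, so θ = 360° − 57.3° = 302.7°.

303°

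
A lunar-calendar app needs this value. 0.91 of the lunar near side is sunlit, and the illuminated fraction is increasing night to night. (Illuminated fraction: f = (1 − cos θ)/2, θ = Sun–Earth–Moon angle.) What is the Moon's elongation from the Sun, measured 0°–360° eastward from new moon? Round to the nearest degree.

145°

cos θ = 1 − 2f = -0.820, giving a principal value of 145.1°.
Before full moon the principal value applies: θ = 145.1°.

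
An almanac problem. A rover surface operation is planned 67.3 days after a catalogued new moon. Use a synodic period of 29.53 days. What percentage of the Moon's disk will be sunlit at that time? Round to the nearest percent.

67.3/29.53 = 2.279 lunations, so 2 complete cycles and 8.24 d into the next.
The Moon has covered 8.24/29.53 of its cycle, so θ ≈ 360° × 8.24/29.53 = 100.5°.
Illuminated fraction = (1 − cos 100.5°)/2 = (1 − (-0.181))/2 ≈ 0.591, so 59%.

59%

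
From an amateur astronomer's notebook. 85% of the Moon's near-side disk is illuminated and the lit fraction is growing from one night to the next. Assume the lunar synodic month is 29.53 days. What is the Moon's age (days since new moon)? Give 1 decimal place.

11.0 days

From f = (1 − cos θ)/2: cos θ = 1 − 2×0.85 = -0.700; arccos → 134.4°.
Before full moon the principal value applies: θ = 134.4°.
That fraction of the synodic month is 134.4/360 × 29.53 d ≈ 11.03 d.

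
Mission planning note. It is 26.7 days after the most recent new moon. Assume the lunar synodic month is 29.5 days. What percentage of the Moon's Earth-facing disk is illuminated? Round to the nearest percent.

9%

Elongation θ = 360° × 26.7/29.5 ≈ 325.8°.
Illuminated fraction = (1 − cos 325.8°)/2 = (1 − 0.827)/2 ≈ 0.086, so 9%.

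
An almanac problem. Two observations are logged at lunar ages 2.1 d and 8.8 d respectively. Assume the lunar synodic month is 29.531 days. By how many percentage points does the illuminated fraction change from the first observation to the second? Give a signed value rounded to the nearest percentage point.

First observation: θ = 360°·2.1/29.531 = 25.6°, so f = 0.049.
Second observation: θ = 107.3°, f = 0.648.
Δf = 0.648 − 0.049 = +0.599, i.e. +60 pp.

+60 percentage points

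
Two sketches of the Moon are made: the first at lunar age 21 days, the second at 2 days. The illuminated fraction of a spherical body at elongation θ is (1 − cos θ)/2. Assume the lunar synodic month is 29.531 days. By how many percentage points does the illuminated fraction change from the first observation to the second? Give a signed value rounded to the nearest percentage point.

-58 percentage points

First observation: θ = 360°·21/29.531 = 256.0°, so f = 0.621.
Second observation: θ = 24.4°, f = 0.045.
Δf = 0.045 − 0.621 = -0.576, i.e. -58 pp.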